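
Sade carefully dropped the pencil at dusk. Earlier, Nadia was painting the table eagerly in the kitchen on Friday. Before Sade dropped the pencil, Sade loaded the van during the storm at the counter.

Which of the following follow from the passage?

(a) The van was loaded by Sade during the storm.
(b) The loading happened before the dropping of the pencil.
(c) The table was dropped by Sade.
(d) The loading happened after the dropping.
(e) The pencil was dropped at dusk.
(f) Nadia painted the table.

(a) Entailed — every conjunct here is already in the original loading event.
(b) Entailed — the narrative places the loading before the dropping.
(c) Not entailed — Sade dropped the pencil, not the table; the table belongs to the painting event.
(d) Not entailed — the narrative places the loading before the dropping, not after.
(e) Entailed — dropping 'carefully' and generalizing the agent leaves a sub-description the original still satisfies.
(f) Not entailed — 'was painting' is progressive on an accomplishment; it does not entail the completed 'painted'.

(a), (b), (e)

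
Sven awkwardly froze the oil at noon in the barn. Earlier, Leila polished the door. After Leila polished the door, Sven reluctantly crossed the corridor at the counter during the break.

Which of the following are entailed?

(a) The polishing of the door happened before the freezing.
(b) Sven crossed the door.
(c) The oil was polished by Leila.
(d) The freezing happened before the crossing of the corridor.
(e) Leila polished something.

(a), (e)

(a) Entailed — the narrative places the polishing before the freezing.
(b) Not entailed — Sven crossed the corridor, not the door; the door belongs to the polishing event.
(c) Not entailed — Leila polished the door, not the oil; the oil belongs to the freezing event.
(d) Not entailed — the narrative doesn't order the freezing relative to the crossing.
(e) Entailed — the original entails any weakening of itself; this just generalizes the patient.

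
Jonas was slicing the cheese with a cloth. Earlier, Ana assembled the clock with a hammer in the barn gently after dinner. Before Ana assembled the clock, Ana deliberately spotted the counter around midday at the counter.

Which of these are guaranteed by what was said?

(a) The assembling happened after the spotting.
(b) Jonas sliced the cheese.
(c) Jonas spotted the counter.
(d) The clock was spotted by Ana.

(a)

(a) Entailed — the narrative places the spotting before the assembling.
(b) Not entailed — 'was slicing' is progressive on an accomplishment; it does not entail the completed 'sliced'.
(c) Not entailed — the passage has Ana spotting the counter, not Jonas.
(d) Not entailed — Ana spotted the counter, not the clock; the clock belongs to the assembling event.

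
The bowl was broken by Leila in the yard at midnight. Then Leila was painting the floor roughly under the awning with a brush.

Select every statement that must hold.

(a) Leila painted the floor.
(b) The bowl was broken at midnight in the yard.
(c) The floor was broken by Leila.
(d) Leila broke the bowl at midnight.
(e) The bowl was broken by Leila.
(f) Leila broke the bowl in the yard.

(a) Not entailed — 'was painting' is progressive on an accomplishment; it does not entail the completed 'painted'.
(b) Entailed — the original entails any weakening of itself; this just generalizes the agent.
(c) Not entailed — Leila broke the bowl, not the floor; the floor belongs to the painting event.
(d) Entailed — every conjunct here is already in the original breaking event.
(e) Entailed — the original entails any weakening of itself; this just drops 'in the yard', 'at midnight'.
(f) Entailed — dropping 'at midnight' leaves a sub-description the original still satisfies.

(b), (d), (e), (f)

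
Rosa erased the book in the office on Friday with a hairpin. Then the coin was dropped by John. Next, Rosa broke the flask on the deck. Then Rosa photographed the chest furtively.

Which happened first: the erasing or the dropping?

The connectives place the erasing before the dropping.

the erasing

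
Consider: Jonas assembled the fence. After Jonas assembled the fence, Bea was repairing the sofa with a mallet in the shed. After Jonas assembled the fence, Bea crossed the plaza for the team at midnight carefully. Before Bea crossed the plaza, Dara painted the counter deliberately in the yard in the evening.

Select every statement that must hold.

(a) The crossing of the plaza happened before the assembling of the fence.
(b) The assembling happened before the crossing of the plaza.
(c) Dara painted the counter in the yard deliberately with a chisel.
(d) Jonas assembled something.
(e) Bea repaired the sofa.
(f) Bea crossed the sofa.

(a) Not entailed — the narrative places the assembling before the crossing, not after.
(b) Entailed — the narrative places the assembling before the crossing.
(c) Not entailed — 'with a chisel' adds information not in the original event.
(d) Entailed — this follows by dropping conjuncts from the assembling event's description.
(e) Not entailed — 'was repairing' is progressive on an accomplishment; it does not entail the completed 'repaired'.
(f) Not entailed — Bea crossed the plaza, not the sofa; the sofa belongs to the repairing event.

(b), (d)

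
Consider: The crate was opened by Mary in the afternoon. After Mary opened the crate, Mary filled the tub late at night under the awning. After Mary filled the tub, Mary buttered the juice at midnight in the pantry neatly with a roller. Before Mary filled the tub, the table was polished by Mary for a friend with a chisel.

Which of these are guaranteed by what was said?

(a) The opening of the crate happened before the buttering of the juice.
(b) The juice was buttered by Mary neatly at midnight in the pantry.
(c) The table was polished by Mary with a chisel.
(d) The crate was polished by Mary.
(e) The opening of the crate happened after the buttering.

(a), (b), (c)

(a) Entailed — the narrative places the opening before the buttering.
(b) Entailed — the original entails any weakening of itself; this just drops 'with a roller'.
(c) Entailed — dropping 'for a friend' leaves a sub-description the original still satisfies.
(d) Not entailed — Mary polished the table, not the crate; the crate belongs to the opening event.
(e) Not entailed — the narrative places the opening before the buttering, not after.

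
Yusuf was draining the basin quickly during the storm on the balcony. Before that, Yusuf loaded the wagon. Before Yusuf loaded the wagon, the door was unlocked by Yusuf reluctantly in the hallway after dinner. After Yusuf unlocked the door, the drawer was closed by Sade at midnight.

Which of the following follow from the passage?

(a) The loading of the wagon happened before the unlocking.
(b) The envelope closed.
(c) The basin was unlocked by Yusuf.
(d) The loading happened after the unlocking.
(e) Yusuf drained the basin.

(d)

(a) Not entailed — the narrative places the unlocking before the loading, not after.
(b) Not entailed — the drawer is what closed, not the envelope.
(c) Not entailed — Yusuf unlocked the door, not the basin; the basin belongs to the draining event.
(d) Entailed — the narrative places the unlocking before the loading.
(e) Not entailed — 'was draining' is progressive on an accomplishment; it does not entail the completed 'drained'.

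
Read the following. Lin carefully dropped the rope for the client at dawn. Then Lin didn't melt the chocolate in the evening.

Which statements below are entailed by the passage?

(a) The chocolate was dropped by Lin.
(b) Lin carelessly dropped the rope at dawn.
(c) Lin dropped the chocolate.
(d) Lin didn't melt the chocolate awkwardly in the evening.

(d)

(a) Not entailed — Lin dropped the rope, not the chocolate; the chocolate belongs to the melting event.
(b) Not entailed — 'carelessly' adds a manner not in (and inconsistent with) the original.
(c) Not entailed — Lin dropped the rope, not the chocolate; the chocolate belongs to the melting event.
(d) Entailed — under negation, adding a further restriction is entailed: if no such melting event occurred, none occurred awkwardly either.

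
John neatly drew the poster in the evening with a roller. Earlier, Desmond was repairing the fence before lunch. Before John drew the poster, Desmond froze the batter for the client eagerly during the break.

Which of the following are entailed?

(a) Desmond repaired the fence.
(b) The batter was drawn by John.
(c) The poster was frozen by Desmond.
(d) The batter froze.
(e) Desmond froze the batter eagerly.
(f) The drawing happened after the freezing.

(a) Not entailed — 'was repairing' is progressive on an accomplishment; it does not entail the completed 'repaired'.
(b) Not entailed — John drew the poster, not the batter; the batter belongs to the freezing event.
(c) Not entailed — Desmond froze the batter, not the poster; the poster belongs to the drawing event.
(d) Entailed — 'Desmond froze the batter' is causative; it entails the inchoative 'the batter froze'.
(e) Entailed — dropping 'during the break', 'for the client' leaves a sub-description the original still satisfies.
(f) Entailed — the narrative places the freezing before the drawing.

(d), (e), (f)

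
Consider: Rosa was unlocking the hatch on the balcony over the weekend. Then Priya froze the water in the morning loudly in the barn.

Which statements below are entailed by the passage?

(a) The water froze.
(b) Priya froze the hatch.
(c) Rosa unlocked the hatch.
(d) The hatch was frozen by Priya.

(a)

(a) Entailed — 'Priya froze the water' is causative; it entails the inchoative 'the water froze'.
(b) Not entailed — Priya froze the water, not the hatch; the hatch belongs to the unlocking event.
(c) Not entailed — 'was unlocking' is progressive on an accomplishment; it does not entail the completed 'unlocked'.
(d) Not entailed — Priya froze the water, not the hatch; the hatch belongs to the unlocking event.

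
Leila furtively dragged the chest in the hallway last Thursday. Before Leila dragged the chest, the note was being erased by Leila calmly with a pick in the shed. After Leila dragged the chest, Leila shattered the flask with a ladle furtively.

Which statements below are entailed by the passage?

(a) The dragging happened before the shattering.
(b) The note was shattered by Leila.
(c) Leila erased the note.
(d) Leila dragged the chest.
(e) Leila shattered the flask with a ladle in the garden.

(a) Entailed — the narrative places the dragging before the shattering.
(b) Not entailed — Leila shattered the flask, not the note; the note belongs to the erasing event.
(c) Not entailed — 'was erasing' is progressive on an accomplishment; it does not entail the completed 'erased'.
(d) Entailed — dropping 'in the hallway', 'last Thursday', 'furtively' leaves a sub-description the original still satisfies.
(e) Not entailed — 'in the garden' adds information not in the original event.

(a), (d)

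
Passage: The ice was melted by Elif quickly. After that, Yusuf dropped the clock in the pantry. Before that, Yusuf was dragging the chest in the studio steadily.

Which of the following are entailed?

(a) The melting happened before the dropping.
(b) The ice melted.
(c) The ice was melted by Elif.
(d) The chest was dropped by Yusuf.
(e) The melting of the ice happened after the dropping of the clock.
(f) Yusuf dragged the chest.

(a), (b), (c), (f)

(a) Entailed — the narrative places the melting before the dropping.
(b) Entailed — 'Elif melted the ice' is causative; it entails the inchoative 'the ice melted'.
(c) Entailed — the original entails any weakening of itself; this just drops 'quickly'.
(d) Not entailed — Yusuf dropped the clock, not the chest; the chest belongs to the dragging event.
(e) Not entailed — the narrative places the melting before the dropping, not after.
(f) Entailed — 'drag' is an activity; 'was dragging' entails that some dragging happened, so 'dragged' holds.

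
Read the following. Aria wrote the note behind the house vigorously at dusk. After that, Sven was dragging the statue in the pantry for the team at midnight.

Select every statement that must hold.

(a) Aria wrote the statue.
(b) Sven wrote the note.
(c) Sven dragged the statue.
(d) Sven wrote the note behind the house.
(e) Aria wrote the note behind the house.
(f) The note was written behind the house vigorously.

(c), (e), (f)

(a) Not entailed — Aria wrote the note, not the statue; the statue belongs to the dragging event.
(b) Not entailed — the passage has Aria writing the note, not Sven.
(c) Entailed — 'drag' is an activity; 'was dragging' entails that some dragging happened, so 'dragged' holds.
(d) Not entailed — the passage has Aria writing the note, not Sven.
(e) Entailed — every conjunct here is already in the original writing event.
(f) Entailed — the original entails any weakening of itself; this just drops 'at dusk' and generalizes the agent.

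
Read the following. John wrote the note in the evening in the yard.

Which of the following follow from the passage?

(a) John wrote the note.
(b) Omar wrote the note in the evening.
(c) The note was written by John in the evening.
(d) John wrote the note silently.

(a) Entailed — the original entails any weakening of itself; this just drops 'in the evening', 'in the yard'.
(b) Not entailed — the passage has John writing the note, not Omar.
(c) Entailed — the original entails any weakening of itself; this just drops 'in the yard'.
(d) Not entailed — 'silently' adds information not in the original event.

(a), (c)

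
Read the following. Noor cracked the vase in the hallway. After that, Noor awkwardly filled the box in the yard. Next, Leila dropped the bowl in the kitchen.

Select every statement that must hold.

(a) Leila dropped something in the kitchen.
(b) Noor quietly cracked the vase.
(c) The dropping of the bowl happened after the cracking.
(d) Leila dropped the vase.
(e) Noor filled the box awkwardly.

(a) Entailed — every conjunct here is already in the original dropping event.
(b) Not entailed — 'quietly' adds information not in the original event.
(c) Entailed — the narrative places the cracking before the dropping.
(d) Not entailed — Leila dropped the bowl, not the vase; the vase belongs to the cracking event.
(e) Entailed — every conjunct here is already in the original filling event.

(a), (c), (e)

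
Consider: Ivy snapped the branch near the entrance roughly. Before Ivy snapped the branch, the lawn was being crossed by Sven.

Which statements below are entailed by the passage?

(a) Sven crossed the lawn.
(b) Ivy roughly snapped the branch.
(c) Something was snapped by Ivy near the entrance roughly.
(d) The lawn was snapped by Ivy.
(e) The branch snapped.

(a) Not entailed — 'was crossing' is progressive on an accomplishment; it does not entail the completed 'crossed'.
(b) Entailed — every conjunct here is already in the original snapping event.
(c) Entailed — this follows by dropping conjuncts from the snapping event's description.
(d) Not entailed — Ivy snapped the branch, not the lawn; the lawn belongs to the crossing event.
(e) Entailed — 'Ivy snapped the branch' is causative; it entails the inchoative 'the branch snapped'.

(b), (c), (e)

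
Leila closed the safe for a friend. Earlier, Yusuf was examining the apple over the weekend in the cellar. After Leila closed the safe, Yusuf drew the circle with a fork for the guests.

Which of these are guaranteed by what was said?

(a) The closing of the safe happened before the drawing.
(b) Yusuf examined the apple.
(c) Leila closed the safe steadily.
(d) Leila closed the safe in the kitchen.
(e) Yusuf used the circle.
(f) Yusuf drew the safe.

(a), (b)

(a) Entailed — the narrative places the closing before the drawing.
(b) Entailed — 'examine' is an activity; 'was examining' entails that some examining happened, so 'examined' holds.
(c) Not entailed — 'steadily' adds information not in the original event.
(d) Not entailed — 'in the kitchen' adds information not in the original event.
(e) Not entailed — the circle is the patient, not an instrument — Yusuf used a fork.
(f) Not entailed — Yusuf drew the circle, not the safe; the safe belongs to the closing event.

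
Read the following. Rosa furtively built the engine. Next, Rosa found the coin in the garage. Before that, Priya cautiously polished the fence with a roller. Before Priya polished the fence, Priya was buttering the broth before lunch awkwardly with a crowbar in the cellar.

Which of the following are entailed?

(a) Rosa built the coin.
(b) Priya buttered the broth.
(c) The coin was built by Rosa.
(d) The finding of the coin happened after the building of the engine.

(a) Not entailed — Rosa built the engine, not the coin; the coin belongs to the finding event.
(b) Not entailed — 'was buttering' is progressive on an accomplishment; it does not entail the completed 'buttered'.
(c) Not entailed — Rosa built the engine, not the coin; the coin belongs to the finding event.
(d) Entailed — the narrative places the building before the finding.

(d)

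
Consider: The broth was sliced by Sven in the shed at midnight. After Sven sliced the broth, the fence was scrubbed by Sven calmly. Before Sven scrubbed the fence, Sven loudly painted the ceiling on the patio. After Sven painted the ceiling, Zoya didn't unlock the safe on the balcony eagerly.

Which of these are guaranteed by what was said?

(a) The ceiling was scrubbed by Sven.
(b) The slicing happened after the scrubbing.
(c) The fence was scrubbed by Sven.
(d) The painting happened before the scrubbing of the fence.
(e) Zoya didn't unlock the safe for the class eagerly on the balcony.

(a) Not entailed — Sven scrubbed the fence, not the ceiling; the ceiling belongs to the painting event.
(b) Not entailed — the narrative places the slicing before the scrubbing, not after.
(c) Entailed — this follows by dropping conjuncts from the scrubbing event's description.
(d) Entailed — the narrative places the painting before the scrubbing.
(e) Entailed — under negation, adding a further restriction is entailed: if no such unlocking event occurred, none occurred for the class either.

(c), (d), (e)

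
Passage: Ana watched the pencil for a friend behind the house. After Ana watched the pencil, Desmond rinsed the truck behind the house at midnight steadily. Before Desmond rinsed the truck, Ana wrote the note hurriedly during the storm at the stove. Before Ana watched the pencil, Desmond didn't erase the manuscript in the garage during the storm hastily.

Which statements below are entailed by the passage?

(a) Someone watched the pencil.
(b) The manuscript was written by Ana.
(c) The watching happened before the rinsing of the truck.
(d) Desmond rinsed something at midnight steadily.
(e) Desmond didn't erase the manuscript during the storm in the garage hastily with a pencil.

(a) Entailed — this follows by dropping conjuncts from the watching event's description.
(b) Not entailed — Ana wrote the note, not the manuscript; the manuscript belongs to the erasing event.
(c) Entailed — the narrative places the watching before the rinsing.
(d) Entailed — dropping 'behind the house' and generalizing the patient leaves a sub-description the original still satisfies.
(e) Entailed — under negation, adding a further restriction is entailed: if no such erasing event occurred, none occurred with a pencil either.

(a), (c), (d), (e)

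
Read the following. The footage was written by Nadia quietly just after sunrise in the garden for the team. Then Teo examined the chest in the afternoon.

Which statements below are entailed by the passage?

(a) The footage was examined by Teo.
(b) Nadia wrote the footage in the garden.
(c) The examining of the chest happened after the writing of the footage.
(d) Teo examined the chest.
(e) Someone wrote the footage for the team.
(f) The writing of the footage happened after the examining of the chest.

(a) Not entailed — Teo examined the chest, not the footage; the footage belongs to the writing event.
(b) Entailed — this follows by dropping conjuncts from the writing event's description.
(c) Entailed — the narrative places the writing before the examining.
(d) Entailed — dropping 'in the afternoon' leaves a sub-description the original still satisfies.
(e) Entailed — this follows by dropping conjuncts from the writing event's description.
(f) Not entailed — the narrative places the writing before the examining, not after.

(b), (c), (d), (e)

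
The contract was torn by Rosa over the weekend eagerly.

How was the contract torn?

eagerly

'eagerly' marks the manner of the tearing event.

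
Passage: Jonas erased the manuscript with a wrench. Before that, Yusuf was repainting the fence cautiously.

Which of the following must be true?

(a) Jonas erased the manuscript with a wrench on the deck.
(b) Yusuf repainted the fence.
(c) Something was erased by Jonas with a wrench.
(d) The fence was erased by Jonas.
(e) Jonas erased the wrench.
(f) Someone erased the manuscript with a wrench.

(a) Not entailed — 'on the deck' adds information not in the original event.
(b) Not entailed — 'was repainting' is progressive on an accomplishment; it does not entail the completed 'repainted'.
(c) Entailed — every conjunct here is already in the original erasing event.
(d) Not entailed — Jonas erased the manuscript, not the fence; the fence belongs to the repainting event.
(e) Not entailed — the wrench is the instrument, not what was erased.
(f) Entailed — generalizing the agent leaves a sub-description the original still satisfies.

(c), (f)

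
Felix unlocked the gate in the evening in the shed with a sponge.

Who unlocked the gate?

'Felix' marks the agent of the unlocking event.

Felix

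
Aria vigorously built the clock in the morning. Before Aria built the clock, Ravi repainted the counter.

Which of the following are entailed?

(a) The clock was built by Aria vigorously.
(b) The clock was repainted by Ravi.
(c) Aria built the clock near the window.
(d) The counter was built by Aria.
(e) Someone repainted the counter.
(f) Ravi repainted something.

(a) Entailed — every conjunct here is already in the original building event.
(b) Not entailed — Ravi repainted the counter, not the clock; the clock belongs to the building event.
(c) Not entailed — 'near the window' adds information not in the original event.
(d) Not entailed — Aria built the clock, not the counter; the counter belongs to the repainting event.
(e) Entailed — generalizing the agent leaves a sub-description the original still satisfies.
(f) Entailed — this follows by dropping conjuncts from the repainting event's description.

(a), (e), (f)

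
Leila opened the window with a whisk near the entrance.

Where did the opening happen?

'near the entrance' marks the location of the opening event.

near the entrance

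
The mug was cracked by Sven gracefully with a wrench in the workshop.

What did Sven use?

a wrench

'with a wrench' marks the instrument of the cracking event.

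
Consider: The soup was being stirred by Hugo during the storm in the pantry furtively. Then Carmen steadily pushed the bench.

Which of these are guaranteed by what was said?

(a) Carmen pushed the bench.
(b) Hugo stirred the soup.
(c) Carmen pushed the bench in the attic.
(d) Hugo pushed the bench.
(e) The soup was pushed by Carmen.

(a) Entailed — the original entails any weakening of itself; this just drops 'steadily'.
(b) Entailed — 'stir' is an activity; 'was stirring' entails that some stirring happened, so 'stirred' holds.
(c) Not entailed — 'in the attic' adds information not in the original event.
(d) Not entailed — the passage has Carmen pushing the bench, not Hugo.
(e) Not entailed — Carmen pushed the bench, not the soup; the soup belongs to the stirring event.

(a), (b)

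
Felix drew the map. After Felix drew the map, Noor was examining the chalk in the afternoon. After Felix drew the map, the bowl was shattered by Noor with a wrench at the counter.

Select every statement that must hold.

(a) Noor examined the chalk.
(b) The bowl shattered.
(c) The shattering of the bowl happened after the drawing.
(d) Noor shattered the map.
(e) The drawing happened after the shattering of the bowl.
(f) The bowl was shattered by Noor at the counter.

(a), (b), (c), (f)

(a) Entailed — 'examine' is an activity; 'was examining' entails that some examining happened, so 'examined' holds.
(b) Entailed — 'Noor shattered the bowl' is causative; it entails the inchoative 'the bowl shattered'.
(c) Entailed — the narrative places the drawing before the shattering.
(d) Not entailed — Noor shattered the bowl, not the map; the map belongs to the drawing event.
(e) Not entailed — the narrative places the drawing before the shattering, not after.
(f) Entailed — every conjunct here is already in the original shattering event.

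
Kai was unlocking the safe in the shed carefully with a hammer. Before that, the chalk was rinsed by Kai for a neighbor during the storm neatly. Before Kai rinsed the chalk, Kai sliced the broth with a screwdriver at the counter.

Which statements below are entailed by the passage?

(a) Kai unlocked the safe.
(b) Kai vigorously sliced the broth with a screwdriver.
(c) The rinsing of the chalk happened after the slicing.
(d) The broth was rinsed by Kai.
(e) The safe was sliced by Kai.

(c)

(a) Not entailed — 'was unlocking' is progressive on an accomplishment; it does not entail the completed 'unlocked'.
(b) Not entailed — 'vigorously' adds information not in the original event.
(c) Entailed — the narrative places the slicing before the rinsing.
(d) Not entailed — Kai rinsed the chalk, not the broth; the broth belongs to the slicing event.
(e) Not entailed — Kai sliced the broth, not the safe; the safe belongs to the unlocking event.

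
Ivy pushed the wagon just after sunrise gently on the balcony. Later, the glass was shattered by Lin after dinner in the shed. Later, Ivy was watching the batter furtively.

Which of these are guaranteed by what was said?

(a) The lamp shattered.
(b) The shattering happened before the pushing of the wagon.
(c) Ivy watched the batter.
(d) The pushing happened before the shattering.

(a) Not entailed — the glass is what shattered, not the lamp.
(b) Not entailed — the narrative places the pushing before the shattering, not after.
(c) Entailed — 'watch' is an activity; 'was watching' entails that some watching happened, so 'watched' holds.
(d) Entailed — the narrative places the pushing before the shattering.

(c), (d)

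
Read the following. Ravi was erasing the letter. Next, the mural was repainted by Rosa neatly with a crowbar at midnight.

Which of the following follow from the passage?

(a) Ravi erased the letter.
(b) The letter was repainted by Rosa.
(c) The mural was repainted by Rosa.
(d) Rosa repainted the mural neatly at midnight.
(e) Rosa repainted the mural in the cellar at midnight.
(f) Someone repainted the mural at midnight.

(a) Not entailed — 'was erasing' is progressive on an accomplishment; it does not entail the completed 'erased'.
(b) Not entailed — Rosa repainted the mural, not the letter; the letter belongs to the erasing event.
(c) Entailed — the original entails any weakening of itself; this just drops 'with a crowbar', 'neatly', 'at midnight'.
(d) Entailed — every conjunct here is already in the original repainting event.
(e) Not entailed — 'in the cellar' adds information not in the original event.
(f) Entailed — every conjunct here is already in the original repainting event.

(c), (d), (f)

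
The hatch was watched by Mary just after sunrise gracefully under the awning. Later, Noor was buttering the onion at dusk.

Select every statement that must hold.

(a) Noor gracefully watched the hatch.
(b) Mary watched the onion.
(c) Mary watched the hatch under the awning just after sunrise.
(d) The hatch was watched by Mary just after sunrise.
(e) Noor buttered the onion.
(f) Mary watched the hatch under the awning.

(a) Not entailed — the passage has Mary watching the hatch, not Noor.
(b) Not entailed — Mary watched the hatch, not the onion; the onion belongs to the buttering event.
(c) Entailed — every conjunct here is already in the original watching event.
(d) Entailed — this follows by dropping conjuncts from the watching event's description.
(e) Not entailed — 'was buttering' is progressive on an accomplishment; it does not entail the completed 'buttered'.
(f) Entailed — this follows by dropping conjuncts from the watching event's description.

(c), (d), (f)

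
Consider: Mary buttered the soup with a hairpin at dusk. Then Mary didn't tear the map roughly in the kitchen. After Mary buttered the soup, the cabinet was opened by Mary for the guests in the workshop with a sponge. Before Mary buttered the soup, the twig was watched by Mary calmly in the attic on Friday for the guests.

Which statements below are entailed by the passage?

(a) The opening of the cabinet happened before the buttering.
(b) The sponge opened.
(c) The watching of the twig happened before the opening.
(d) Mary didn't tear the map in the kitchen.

(c)

(a) Not entailed — the narrative places the buttering before the opening, not after.
(b) Not entailed — the cabinet is what opened, not the sponge.
(c) Entailed — the narrative places the watching before the opening.
(d) Not entailed — dropping 'roughly' under negation is not valid — the original leaves open that Mary tore the map some other way.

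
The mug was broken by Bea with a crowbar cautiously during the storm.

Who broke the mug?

Bea

'Bea' marks the agent of the breaking event.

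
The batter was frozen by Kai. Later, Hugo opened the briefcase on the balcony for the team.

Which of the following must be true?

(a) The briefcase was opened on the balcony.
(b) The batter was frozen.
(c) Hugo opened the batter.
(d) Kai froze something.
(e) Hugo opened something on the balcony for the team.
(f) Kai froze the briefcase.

(a), (b), (d), (e)

(a) Entailed — this follows by dropping conjuncts from the opening event's description.
(b) Entailed — the original entails any weakening of itself; this just generalizes the agent.
(c) Not entailed — Hugo opened the briefcase, not the batter; the batter belongs to the freezing event.
(d) Entailed — every conjunct here is already in the original freezing event.
(e) Entailed — this follows by dropping conjuncts from the opening event's description.
(f) Not entailed — Kai froze the batter, not the briefcase; the briefcase belongs to the opening event.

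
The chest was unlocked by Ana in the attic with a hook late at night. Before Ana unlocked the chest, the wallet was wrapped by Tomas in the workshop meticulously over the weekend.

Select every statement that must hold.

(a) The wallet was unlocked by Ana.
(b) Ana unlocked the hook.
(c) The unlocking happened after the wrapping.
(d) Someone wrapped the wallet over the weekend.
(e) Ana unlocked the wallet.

(a) Not entailed — Ana unlocked the chest, not the wallet; the wallet belongs to the wrapping event.
(b) Not entailed — the hook is the instrument, not what was unlocked.
(c) Entailed — the narrative places the wrapping before the unlocking.
(d) Entailed — every conjunct here is already in the original wrapping event.
(e) Not entailed — Ana unlocked the chest, not the wallet; the wallet belongs to the wrapping event.

(c), (d)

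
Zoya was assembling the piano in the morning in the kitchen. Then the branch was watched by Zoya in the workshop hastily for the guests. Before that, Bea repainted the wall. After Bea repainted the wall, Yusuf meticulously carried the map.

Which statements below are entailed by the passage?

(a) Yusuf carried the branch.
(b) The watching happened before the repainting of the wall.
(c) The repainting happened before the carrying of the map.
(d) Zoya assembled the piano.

(a) Not entailed — Yusuf carried the map, not the branch; the branch belongs to the watching event.
(b) Not entailed — the narrative places the repainting before the watching, not after.
(c) Entailed — the narrative places the repainting before the carrying.
(d) Not entailed — 'was assembling' is progressive on an accomplishment; it does not entail the completed 'assembled'.

(c)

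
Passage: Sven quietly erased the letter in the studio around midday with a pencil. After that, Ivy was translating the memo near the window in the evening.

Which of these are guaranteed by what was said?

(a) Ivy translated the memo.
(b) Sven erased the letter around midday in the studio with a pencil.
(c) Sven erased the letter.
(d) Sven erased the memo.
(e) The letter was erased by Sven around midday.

(b), (c), (e)

(a) Not entailed — 'was translating' is progressive on an accomplishment; it does not entail the completed 'translated'.
(b) Entailed — the original entails any weakening of itself; this just drops 'quietly'.
(c) Entailed — dropping 'quietly', 'around midday', 'in the studio', 'with a pencil' leaves a sub-description the original still satisfies.
(d) Not entailed — Sven erased the letter, not the memo; the memo belongs to the translating event.
(e) Entailed — every conjunct here is already in the original erasing event.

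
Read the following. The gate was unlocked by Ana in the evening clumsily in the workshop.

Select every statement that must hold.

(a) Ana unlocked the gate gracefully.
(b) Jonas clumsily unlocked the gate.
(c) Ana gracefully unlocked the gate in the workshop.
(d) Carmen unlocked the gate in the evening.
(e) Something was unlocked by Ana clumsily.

(a) Not entailed — 'gracefully' adds a manner not in (and inconsistent with) the original.
(b) Not entailed — the passage has Ana unlocking the gate, not Jonas.
(c) Not entailed — 'gracefully' adds a manner not in (and inconsistent with) the original.
(d) Not entailed — the passage has Ana unlocking the gate, not Carmen.
(e) Entailed — the original entails any weakening of itself; this just drops 'in the evening', 'in the workshop' and generalizes the patient.

(e)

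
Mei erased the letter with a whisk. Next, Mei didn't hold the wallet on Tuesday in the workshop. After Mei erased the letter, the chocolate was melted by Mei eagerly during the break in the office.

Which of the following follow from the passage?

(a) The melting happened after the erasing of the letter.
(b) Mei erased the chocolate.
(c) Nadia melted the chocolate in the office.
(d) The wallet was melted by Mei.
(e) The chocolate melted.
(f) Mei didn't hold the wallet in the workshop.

(a), (e)

(a) Entailed — the narrative places the erasing before the melting.
(b) Not entailed — Mei erased the letter, not the chocolate; the chocolate belongs to the melting event.
(c) Not entailed — the passage has Mei melting the chocolate, not Nadia.
(d) Not entailed — Mei melted the chocolate, not the wallet; the wallet belongs to the holding event.
(e) Entailed — 'Mei melted the chocolate' is causative; it entails the inchoative 'the chocolate melted'.
(f) Not entailed — dropping 'on Tuesday' under negation is not valid — the original leaves open that Mei held the wallet some other way.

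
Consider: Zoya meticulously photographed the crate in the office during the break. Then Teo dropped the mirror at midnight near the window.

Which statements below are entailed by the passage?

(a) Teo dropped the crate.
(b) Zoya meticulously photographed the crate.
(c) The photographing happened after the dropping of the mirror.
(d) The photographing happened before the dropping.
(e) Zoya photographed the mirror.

(a) Not entailed — Teo dropped the mirror, not the crate; the crate belongs to the photographing event.
(b) Entailed — dropping 'in the office', 'during the break' leaves a sub-description the original still satisfies.
(c) Not entailed — the narrative places the photographing before the dropping, not after.
(d) Entailed — the narrative places the photographing before the dropping.
(e) Not entailed — Zoya photographed the crate, not the mirror; the mirror belongs to the dropping event.

(b), (d)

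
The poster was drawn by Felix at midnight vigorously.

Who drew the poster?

Felix

'Felix' marks the agent of the drawing event.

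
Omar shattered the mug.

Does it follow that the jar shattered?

Nothing is said about any jar; only the mug is affected.

no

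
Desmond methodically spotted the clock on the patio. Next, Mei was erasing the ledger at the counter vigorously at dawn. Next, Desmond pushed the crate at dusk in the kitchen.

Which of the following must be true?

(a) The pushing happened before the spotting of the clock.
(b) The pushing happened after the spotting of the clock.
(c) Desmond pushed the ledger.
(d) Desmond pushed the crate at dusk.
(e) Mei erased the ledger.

(b), (d)

(a) Not entailed — the narrative places the spotting before the pushing, not after.
(b) Entailed — the narrative places the spotting before the pushing.
(c) Not entailed — Desmond pushed the crate, not the ledger; the ledger belongs to the erasing event.
(d) Entailed — every conjunct here is already in the original pushing event.
(e) Not entailed — 'was erasing' is progressive on an accomplishment; it does not entail the completed 'erased'.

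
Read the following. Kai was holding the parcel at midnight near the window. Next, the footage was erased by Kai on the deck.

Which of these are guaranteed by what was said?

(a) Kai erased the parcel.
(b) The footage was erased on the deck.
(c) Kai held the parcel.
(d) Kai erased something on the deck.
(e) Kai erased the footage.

(a) Not entailed — Kai erased the footage, not the parcel; the parcel belongs to the holding event.
(b) Entailed — generalizing the agent leaves a sub-description the original still satisfies.
(c) Entailed — 'hold' is an activity; 'was holding' entails that some holding happened, so 'held' holds.
(d) Entailed — the original entails any weakening of itself; this just generalizes the patient.
(e) Entailed — every conjunct here is already in the original erasing event.

(b), (c), (d), (e)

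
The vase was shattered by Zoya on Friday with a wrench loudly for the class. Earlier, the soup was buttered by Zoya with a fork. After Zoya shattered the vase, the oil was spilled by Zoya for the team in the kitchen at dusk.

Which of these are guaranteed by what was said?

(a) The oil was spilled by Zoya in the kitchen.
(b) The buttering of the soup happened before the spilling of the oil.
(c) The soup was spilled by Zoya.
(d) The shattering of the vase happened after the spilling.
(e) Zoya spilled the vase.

(a) Entailed — every conjunct here is already in the original spilling event.
(b) Entailed — the narrative places the buttering before the spilling.
(c) Not entailed — Zoya spilled the oil, not the soup; the soup belongs to the buttering event.
(d) Not entailed — the narrative places the shattering before the spilling, not after.
(e) Not entailed — Zoya spilled the oil, not the vase; the vase belongs to the shattering event.

(a), (b)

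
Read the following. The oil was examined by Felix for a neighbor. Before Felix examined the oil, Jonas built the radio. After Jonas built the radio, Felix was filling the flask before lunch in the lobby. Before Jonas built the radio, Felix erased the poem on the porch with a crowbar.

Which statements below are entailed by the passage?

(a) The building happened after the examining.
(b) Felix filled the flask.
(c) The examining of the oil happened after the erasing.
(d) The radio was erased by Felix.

(a) Not entailed — the narrative places the building before the examining, not after.
(b) Not entailed — 'was filling' is progressive on an accomplishment; it does not entail the completed 'filled'.
(c) Entailed — the narrative places the erasing before the examining.
(d) Not entailed — Felix erased the poem, not the radio; the radio belongs to the building event.

(c)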